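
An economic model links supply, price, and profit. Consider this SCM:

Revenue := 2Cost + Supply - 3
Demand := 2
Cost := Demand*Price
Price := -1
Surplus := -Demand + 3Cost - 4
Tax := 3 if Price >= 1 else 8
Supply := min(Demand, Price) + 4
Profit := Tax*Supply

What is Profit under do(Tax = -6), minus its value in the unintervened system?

-42

Intervening sets Tax = -6 and removes its equation (Tax := 3 if Price >= 1 else 8).
Supply = min(Demand, Price) + 4  [with Demand=2, Price=-1]  = 3
Profit = Tax*Supply  [with Tax=-6, Supply=3]  = -18
Without intervention: Supply = min(Demand, Price) + 4  [with Demand=2, Price=-1]  = 3; Tax = 3 if Price >= 1 else 8  [with Price=-1]  = 8; Profit = Tax*Supply  [with Tax=8, Supply=3]  = 24.
Change = -18 − 24 = -42.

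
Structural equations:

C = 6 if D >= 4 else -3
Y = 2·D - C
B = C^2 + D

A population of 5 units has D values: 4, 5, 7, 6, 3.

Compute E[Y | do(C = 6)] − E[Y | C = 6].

-1

do(C=6) breaks C's dependence on D. With C=6 fixed, Y across the units is 2, 4, 8, 6, 0, mean 4.
E[Y|C=6] averages over only the 4 units with C=6 (D = 4, 5, 7, 6): Y = 2, 4, 8, 6, mean 5.
Difference = 4 − 5 = -1.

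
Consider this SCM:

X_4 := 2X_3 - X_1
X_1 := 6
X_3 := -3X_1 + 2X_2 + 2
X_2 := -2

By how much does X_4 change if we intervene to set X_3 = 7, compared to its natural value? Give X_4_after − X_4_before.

54

The intervention breaks the incoming arrows to X_3: X_3 := -3X_1 + 2X_2 + 2 no longer applies, and X_3 = 7.
X_4 = 2X_3 - X_1  [with X_3=7, X_1=6]  = 8
Without intervention: X_3 = -3X_1 + 2X_2 + 2  [with X_1=6, X_2=-2]  = -20; X_4 = 2X_3 - X_1  [with X_3=-20, X_1=6]  = -46.
Change = 8 − (-46) = 54.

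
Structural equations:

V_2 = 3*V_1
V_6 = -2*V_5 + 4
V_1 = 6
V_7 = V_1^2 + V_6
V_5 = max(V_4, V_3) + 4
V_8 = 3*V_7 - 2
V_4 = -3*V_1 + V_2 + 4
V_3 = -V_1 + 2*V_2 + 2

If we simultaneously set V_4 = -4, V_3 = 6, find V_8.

The joint intervention fixes V_4 = -4, V_3 = 6, removing each variable's own equation.
V_5 = max(V_4, V_3) + 4  [with V_4=-4, V_3=6]  = 10
V_6 = -2*V_5 + 4  [with V_5=10]  = -16
V_7 = V_1^2 + V_6  [with V_1=6, V_6=-16]  = 20
V_8 = 3*V_7 - 2  [with V_7=20]  = 58

58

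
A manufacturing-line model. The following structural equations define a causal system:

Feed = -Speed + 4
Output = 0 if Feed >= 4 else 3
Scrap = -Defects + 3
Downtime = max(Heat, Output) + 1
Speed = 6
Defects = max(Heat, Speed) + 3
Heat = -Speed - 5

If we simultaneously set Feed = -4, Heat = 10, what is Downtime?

Under do(Feed = -4, Heat = 10), each intervened variable's structural equation is replaced by its fixed value.
Output = 0 if Feed >= 4 else 3  [with Feed=-4]  = 3
Downtime = max(Heat, Output) + 1  [with Heat=10, Output=3]  = 11

11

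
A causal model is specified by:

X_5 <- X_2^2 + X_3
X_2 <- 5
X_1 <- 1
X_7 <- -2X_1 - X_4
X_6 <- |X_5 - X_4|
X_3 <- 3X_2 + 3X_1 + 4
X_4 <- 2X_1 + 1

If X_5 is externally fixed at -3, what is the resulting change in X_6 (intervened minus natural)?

-38

The intervention breaks the incoming arrows to X_5: X_5 <- X_2^2 + X_3 no longer applies, and X_5 = -3.
X_4 = 2X_1 + 1  [with X_1=1]  = 3
X_6 = |X_5 - X_4|  [with X_5=-3, X_4=3]  = 6
Without intervention: X_3 = 3X_2 + 3X_1 + 4  [with X_2=5, X_1=1]  = 22; X_4 = 2X_1 + 1  [with X_1=1]  = 3; X_5 = X_2^2 + X_3  [with X_2=5, X_3=22]  = 47; X_6 = |X_5 - X_4|  [with X_5=47, X_4=3]  = 44.
Change = 6 − 44 = -38.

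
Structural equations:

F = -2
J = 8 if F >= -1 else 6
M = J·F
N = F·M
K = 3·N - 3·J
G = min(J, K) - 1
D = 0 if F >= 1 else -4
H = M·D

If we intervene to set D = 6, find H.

do(D=6) replaces the equation D = 0 if F >= 1 else -4 with the constant D = 6.
J = 8 if F >= -1 else 6  [with F=-2]  = 6
M = J·F  [with J=6, F=-2]  = -12
H = M·D  [with M=-12, D=6]  = -72

-72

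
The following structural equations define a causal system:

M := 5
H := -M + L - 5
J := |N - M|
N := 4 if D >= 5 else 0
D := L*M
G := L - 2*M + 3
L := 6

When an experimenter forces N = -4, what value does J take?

The intervention breaks the incoming arrows to N: N := 4 if D >= 5 else 0 no longer applies, and N = -4.
J = |N - M|  [with N=-4, M=5]  = 9

9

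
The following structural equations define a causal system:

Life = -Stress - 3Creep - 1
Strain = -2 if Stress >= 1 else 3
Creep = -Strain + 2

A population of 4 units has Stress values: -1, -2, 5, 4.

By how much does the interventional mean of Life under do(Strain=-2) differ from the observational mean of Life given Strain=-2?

The intervention sets Strain=-2 in all 4 units regardless of Stress. Recomputing Life per unit gives -12, -11, -18, -17; average -14.5.
Observing Strain=-2 restricts to units where Strain's equation naturally yields -2: Stress ∈ {5, 4}. In that subpopulation Life = -18, -17, mean -17.5.
Difference = -14.5 − (-17.5) = 3.

3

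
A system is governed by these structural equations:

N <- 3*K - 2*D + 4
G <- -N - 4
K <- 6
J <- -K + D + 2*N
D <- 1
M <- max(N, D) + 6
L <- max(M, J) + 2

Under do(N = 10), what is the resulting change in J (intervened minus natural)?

-20

The intervention breaks the incoming arrows to N: N <- 3*K - 2*D + 4 no longer applies, and N = 10.
J = -K + D + 2*N  [with K=6, D=1, N=10]  = 15
Without intervention: N = 3*K - 2*D + 4  [with K=6, D=1]  = 20; J = -K + D + 2*N  [with K=6, D=1, N=20]  = 35.
Change = 15 − 35 = -20.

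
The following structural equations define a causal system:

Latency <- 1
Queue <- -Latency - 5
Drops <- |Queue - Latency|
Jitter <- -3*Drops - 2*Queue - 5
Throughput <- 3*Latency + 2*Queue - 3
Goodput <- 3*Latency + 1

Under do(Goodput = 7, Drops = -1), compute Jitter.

Under do(Goodput = 7, Drops = -1), each intervened variable's structural equation is replaced by its fixed value.
Queue = -Latency - 5  [with Latency=1]  = -6
Jitter = -3*Drops - 2*Queue - 5  [with Drops=-1, Queue=-6]  = 10

10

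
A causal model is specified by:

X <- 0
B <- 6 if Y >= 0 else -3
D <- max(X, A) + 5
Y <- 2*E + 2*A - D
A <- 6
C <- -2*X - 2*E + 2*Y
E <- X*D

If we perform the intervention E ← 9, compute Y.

Intervening sets E = 9 and removes its equation (E <- X*D).
D = max(X, A) + 5  [with X=0, A=6]  = 11
Y = 2*E + 2*A - D  [with E=9, A=6, D=11]  = 19

19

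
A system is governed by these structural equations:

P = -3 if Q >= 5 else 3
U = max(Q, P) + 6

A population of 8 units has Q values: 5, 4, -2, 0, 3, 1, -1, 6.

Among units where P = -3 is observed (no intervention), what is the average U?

Observing P=-3 restricts to units where P's equation naturally yields -3: Q ∈ {5, 6}. In that subpopulation U = 11, 12, mean 11.5.

11.5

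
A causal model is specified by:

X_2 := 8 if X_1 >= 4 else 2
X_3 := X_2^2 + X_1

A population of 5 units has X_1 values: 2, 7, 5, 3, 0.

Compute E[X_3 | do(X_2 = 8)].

67.4

do(X_2=8) breaks X_2's dependence on X_1. With X_2=8 fixed, X_3 across the units is 66, 71, 69, 67, 64, mean 67.4.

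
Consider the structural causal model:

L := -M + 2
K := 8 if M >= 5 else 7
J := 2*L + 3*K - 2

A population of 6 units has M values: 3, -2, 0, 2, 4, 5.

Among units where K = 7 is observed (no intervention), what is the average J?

20.2

Conditioning on K=7 selects the 5 unit(s) with M ∈ {3, -2, 0, 2, 4}. Their J values: 17, 27, 23, 19, 15. Mean = 20.2.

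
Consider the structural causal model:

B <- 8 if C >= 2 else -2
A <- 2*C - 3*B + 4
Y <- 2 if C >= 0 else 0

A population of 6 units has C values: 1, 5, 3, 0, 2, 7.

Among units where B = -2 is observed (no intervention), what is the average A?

11

E[A|B=-2] averages over only the 2 units with B=-2 (C = 1, 0): A = 12, 10, mean 11.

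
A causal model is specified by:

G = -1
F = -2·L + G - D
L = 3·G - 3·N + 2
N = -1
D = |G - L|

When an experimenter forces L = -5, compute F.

5

do(L=-5) replaces the equation L = 3·G - 3·N + 2 with the constant L = -5.
D = |G - L|  [with G=-1, L=-5]  = 4
F = -2·L + G - D  [with L=-5, G=-1, D=4]  = 5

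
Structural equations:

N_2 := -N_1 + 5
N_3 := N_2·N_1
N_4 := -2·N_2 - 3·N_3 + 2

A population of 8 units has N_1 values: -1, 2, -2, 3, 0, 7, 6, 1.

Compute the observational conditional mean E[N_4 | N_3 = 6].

Conditioning on N_3=6 selects the 2 unit(s) with N_1 ∈ {2, 3}. Their N_4 values: -22, -20. Mean = -21.

-21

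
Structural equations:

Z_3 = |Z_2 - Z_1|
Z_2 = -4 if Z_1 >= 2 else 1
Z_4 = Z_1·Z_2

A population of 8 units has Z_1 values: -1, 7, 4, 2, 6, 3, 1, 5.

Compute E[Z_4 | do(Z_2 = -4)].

-13.5

The intervention sets Z_2=-4 in all 8 units regardless of Z_1. Recomputing Z_4 per unit gives 4, -28, -16, -8, -24, -12, -4, -20; average -13.5.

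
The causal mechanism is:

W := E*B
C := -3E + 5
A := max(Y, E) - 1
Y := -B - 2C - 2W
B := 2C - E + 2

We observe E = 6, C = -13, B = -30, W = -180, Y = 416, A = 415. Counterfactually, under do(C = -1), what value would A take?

79

Under do(C=-1), the mechanism C := -3E + 5 is discarded; C is fixed at -1.
B = 2C - E + 2  [with C=-1, E=6]  = -6
W = E*B  [with E=6, B=-6]  = -36
Y = -B - 2C - 2W  [with B=-6, C=-1, W=-36]  = 80
A = max(Y, E) - 1  [with Y=80, E=6]  = 79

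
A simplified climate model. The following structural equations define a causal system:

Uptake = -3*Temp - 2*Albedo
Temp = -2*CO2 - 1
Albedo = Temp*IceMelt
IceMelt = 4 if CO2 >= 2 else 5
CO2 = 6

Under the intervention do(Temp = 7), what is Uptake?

do(Temp=7) replaces the equation Temp = -2*CO2 - 1 with the constant Temp = 7.
IceMelt = 4 if CO2 >= 2 else 5  [with CO2=6]  = 4
Albedo = Temp*IceMelt  [with Temp=7, IceMelt=4]  = 28
Uptake = -3*Temp - 2*Albedo  [with Temp=7, Albedo=28]  = -77

-77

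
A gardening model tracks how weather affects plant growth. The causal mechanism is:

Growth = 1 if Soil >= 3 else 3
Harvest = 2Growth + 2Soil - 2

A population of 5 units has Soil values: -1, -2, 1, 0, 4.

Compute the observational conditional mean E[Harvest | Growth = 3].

3

E[Harvest|Growth=3] averages over only the 4 units with Growth=3 (Soil = -1, -2, 1, 0): Harvest = 2, 0, 6, 4, mean 3.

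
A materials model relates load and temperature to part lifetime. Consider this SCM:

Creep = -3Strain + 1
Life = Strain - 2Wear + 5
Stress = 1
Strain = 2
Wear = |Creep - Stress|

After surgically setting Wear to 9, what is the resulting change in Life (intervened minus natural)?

-6

Intervening sets Wear = 9 and removes its equation (Wear = |Creep - Stress|).
Life = Strain - 2Wear + 5  [with Strain=2, Wear=9]  = -11
Without intervention: Creep = -3Strain + 1  [with Strain=2]  = -5; Wear = |Creep - Stress|  [with Creep=-5, Stress=1]  = 6; Life = Strain - 2Wear + 5  [with Strain=2, Wear=6]  = -5.
Change = -11 − (-5) = -6.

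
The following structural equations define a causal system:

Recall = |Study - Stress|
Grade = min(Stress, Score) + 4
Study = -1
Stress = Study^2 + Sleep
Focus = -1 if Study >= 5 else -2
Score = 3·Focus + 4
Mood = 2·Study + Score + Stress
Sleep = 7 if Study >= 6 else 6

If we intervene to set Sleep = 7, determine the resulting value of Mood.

4

Under do(Sleep=7), the mechanism Sleep = 7 if Study >= 6 else 6 is discarded; Sleep is fixed at 7.
Stress = Study^2 + Sleep  [with Study=-1, Sleep=7]  = 8
Focus = -1 if Study >= 5 else -2  [with Study=-1]  = -2
Score = 3·Focus + 4  [with Focus=-2]  = -2
Mood = 2·Study + Score + Stress  [with Study=-1, Score=-2, Stress=8]  = 4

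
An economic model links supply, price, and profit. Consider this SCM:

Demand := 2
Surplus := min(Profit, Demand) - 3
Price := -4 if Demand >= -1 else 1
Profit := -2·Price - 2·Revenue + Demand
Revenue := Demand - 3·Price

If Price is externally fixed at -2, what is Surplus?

-13

do(Price=-2) replaces the equation Price := -4 if Demand >= -1 else 1 with the constant Price = -2.
Revenue = Demand - 3·Price  [with Demand=2, Price=-2]  = 8
Profit = -2·Price - 2·Revenue + Demand  [with Price=-2, Revenue=8, Demand=2]  = -10
Surplus = min(Profit, Demand) - 3  [with Profit=-10, Demand=2]  = -13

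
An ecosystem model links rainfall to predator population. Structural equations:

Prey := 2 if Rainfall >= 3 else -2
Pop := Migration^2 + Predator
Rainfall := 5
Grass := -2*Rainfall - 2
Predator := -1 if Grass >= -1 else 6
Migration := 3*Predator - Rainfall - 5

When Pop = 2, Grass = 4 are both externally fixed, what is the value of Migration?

The joint intervention fixes Pop = 2, Grass = 4, removing each variable's own equation.
Predator = -1 if Grass >= -1 else 6  [with Grass=4]  = -1
Migration = 3*Predator - Rainfall - 5  [with Predator=-1, Rainfall=5]  = -13

-13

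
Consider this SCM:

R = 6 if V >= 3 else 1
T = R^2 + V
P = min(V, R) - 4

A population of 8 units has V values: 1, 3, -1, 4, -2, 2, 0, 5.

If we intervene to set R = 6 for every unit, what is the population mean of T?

37.5

do(R=6) breaks R's dependence on V. With R=6 fixed, T across the units is 37, 39, 35, 40, 34, 38, 36, 41, mean 37.5.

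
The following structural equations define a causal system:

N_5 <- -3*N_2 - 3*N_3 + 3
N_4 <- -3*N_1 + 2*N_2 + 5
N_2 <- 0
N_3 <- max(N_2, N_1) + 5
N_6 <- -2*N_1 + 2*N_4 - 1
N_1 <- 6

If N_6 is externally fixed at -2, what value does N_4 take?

do(N_6=-2) replaces the equation N_6 <- -2*N_1 + 2*N_4 - 1 with the constant N_6 = -2.
No directed path runs from N_6 to N_4, so N_4 keeps its natural value.
N_4 = -3*N_1 + 2*N_2 + 5  [with N_1=6, N_2=0]  = -13

-13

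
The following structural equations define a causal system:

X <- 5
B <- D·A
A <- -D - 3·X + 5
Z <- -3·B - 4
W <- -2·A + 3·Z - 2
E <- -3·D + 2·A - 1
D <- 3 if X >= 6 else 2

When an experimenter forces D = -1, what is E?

Under do(D=-1), the mechanism D <- 3 if X >= 6 else 2 is discarded; D is fixed at -1.
A = -D - 3·X + 5  [with D=-1, X=5]  = -9
E = -3·D + 2·A - 1  [with D=-1, A=-9]  = -16

-16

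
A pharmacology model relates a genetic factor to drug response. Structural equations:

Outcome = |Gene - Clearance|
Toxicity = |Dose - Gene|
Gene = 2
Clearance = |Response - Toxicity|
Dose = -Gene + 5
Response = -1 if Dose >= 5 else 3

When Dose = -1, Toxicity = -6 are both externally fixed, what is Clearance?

9

Setting Dose = -1, Toxicity = -6 by intervention discards those variables' equations.
Response = -1 if Dose >= 5 else 3  [with Dose=-1]  = 3
Clearance = |Response - Toxicity|  [with Response=3, Toxicity=-6]  = 9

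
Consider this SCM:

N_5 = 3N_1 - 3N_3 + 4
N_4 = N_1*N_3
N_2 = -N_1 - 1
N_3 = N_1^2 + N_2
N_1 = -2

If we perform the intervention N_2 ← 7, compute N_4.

Under do(N_2=7), the mechanism N_2 = -N_1 - 1 is discarded; N_2 is fixed at 7.
N_3 = N_1^2 + N_2  [with N_1=-2, N_2=7]  = 11
N_4 = N_1*N_3  [with N_1=-2, N_3=11]  = -22

-22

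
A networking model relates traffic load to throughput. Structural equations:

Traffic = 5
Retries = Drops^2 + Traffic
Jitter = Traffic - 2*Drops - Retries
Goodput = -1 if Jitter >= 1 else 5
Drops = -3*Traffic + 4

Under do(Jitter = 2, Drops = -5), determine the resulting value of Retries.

30

Setting Jitter = 2, Drops = -5 by intervention discards those variables' equations.
Retries = Drops^2 + Traffic  [with Drops=-5, Traffic=5]  = 30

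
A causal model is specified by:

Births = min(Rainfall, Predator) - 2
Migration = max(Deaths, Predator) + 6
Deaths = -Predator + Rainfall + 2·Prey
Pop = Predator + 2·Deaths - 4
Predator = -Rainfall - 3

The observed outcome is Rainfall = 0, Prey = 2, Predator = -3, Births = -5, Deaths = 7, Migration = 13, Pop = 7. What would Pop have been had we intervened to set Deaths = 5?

3

Under do(Deaths=5), the mechanism Deaths = -Predator + Rainfall + 2·Prey is discarded; Deaths is fixed at 5.
Predator = -Rainfall - 3  [with Rainfall=0]  = -3
Pop = Predator + 2·Deaths - 4  [with Predator=-3, Deaths=5]  = 3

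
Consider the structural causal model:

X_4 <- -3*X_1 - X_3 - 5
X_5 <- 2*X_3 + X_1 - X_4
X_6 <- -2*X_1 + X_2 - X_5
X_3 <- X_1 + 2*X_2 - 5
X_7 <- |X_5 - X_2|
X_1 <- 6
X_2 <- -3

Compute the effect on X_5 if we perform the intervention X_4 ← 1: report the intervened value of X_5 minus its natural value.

Intervening sets X_4 = 1 and removes its equation (X_4 <- -3*X_1 - X_3 - 5).
X_3 = X_1 + 2*X_2 - 5  [with X_1=6, X_2=-3]  = -5
X_5 = 2*X_3 + X_1 - X_4  [with X_3=-5, X_1=6, X_4=1]  = -5
Without intervention: X_3 = X_1 + 2*X_2 - 5  [with X_1=6, X_2=-3]  = -5; X_4 = -3*X_1 - X_3 - 5  [with X_1=6, X_3=-5]  = -18; X_5 = 2*X_3 + X_1 - X_4  [with X_3=-5, X_1=6, X_4=-18]  = 14.
Change = -5 − 14 = -19.

-19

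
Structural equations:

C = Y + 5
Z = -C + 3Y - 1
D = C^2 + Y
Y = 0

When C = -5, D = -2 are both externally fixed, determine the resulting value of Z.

4

Setting C = -5, D = -2 by intervention discards those variables' equations.
Z = -C + 3Y - 1  [with C=-5, Y=0]  = 4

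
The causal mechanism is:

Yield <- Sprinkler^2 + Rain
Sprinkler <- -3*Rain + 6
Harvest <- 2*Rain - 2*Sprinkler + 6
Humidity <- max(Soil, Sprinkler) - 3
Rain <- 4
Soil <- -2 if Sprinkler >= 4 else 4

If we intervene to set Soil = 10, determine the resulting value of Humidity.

7

The intervention breaks the incoming arrows to Soil: Soil <- -2 if Sprinkler >= 4 else 4 no longer applies, and Soil = 10.
Sprinkler = -3*Rain + 6  [with Rain=4]  = -6
Humidity = max(Soil, Sprinkler) - 3  [with Soil=10, Sprinkler=-6]  = 7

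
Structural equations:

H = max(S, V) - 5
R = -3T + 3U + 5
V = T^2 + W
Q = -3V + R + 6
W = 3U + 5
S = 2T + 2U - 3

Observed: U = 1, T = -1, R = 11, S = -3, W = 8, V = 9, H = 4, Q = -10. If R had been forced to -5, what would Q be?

The intervention breaks the incoming arrows to R: R = -3T + 3U + 5 no longer applies, and R = -5.
W = 3U + 5  [with U=1]  = 8
V = T^2 + W  [with T=-1, W=8]  = 9
Q = -3V + R + 6  [with V=9, R=-5]  = -26

-26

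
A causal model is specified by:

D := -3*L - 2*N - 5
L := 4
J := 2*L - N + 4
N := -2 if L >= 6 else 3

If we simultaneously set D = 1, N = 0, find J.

Setting D = 1, N = 0 by intervention discards those variables' equations.
J = 2*L - N + 4  [with L=4, N=0]  = 12

12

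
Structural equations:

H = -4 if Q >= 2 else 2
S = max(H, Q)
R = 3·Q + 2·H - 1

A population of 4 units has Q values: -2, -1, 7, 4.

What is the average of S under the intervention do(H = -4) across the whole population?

do(H=-4) breaks H's dependence on Q. With H=-4 fixed, S across the units is -2, -1, 7, 4, mean 2.

2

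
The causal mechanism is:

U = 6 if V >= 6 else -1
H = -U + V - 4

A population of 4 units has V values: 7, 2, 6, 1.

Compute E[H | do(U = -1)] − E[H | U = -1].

2.5

Under do(U=-1), U's equation is replaced by U=-1 for every unit. Per-unit H: 4, -1, 3, -2. Mean = 1.
Conditioning on U=-1 selects the 2 unit(s) with V ∈ {2, 1}. Their H values: -1, -2. Mean = -1.5.
Difference = 1 − (-1.5) = 2.5.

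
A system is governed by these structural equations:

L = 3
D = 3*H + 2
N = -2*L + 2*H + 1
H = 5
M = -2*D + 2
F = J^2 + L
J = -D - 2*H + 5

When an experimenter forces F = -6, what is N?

5

Intervening sets F = -6 and removes its equation (F = J^2 + L).
No directed path runs from F to N, so N keeps its natural value.
N = -2*L + 2*H + 1  [with L=3, H=5]  = 5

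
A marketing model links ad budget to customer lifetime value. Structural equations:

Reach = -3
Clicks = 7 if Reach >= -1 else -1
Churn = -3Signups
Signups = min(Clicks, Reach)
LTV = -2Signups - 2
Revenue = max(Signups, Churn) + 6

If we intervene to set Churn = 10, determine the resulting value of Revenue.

Intervening sets Churn = 10 and removes its equation (Churn = -3Signups).
Clicks = 7 if Reach >= -1 else -1  [with Reach=-3]  = -1
Signups = min(Clicks, Reach)  [with Clicks=-1, Reach=-3]  = -3
Revenue = max(Signups, Churn) + 6  [with Signups=-3, Churn=10]  = 16

16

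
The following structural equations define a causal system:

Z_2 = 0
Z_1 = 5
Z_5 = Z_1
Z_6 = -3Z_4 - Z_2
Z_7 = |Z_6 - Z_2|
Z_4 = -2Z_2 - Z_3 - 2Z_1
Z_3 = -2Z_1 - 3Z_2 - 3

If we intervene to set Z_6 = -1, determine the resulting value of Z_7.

1

Intervening sets Z_6 = -1 and removes its equation (Z_6 = -3Z_4 - Z_2).
Z_7 = |Z_6 - Z_2|  [with Z_6=-1, Z_2=0]  = 1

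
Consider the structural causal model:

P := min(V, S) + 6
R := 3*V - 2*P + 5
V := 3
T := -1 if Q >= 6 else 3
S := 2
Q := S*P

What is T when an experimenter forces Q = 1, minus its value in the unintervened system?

4

The intervention breaks the incoming arrows to Q: Q := S*P no longer applies, and Q = 1.
T = -1 if Q >= 6 else 3  [with Q=1]  = 3
Without intervention: P = min(V, S) + 6  [with V=3, S=2]  = 8; Q = S*P  [with S=2, P=8]  = 16; T = -1 if Q >= 6 else 3  [with Q=16]  = -1.
Change = 3 − (-1) = 4.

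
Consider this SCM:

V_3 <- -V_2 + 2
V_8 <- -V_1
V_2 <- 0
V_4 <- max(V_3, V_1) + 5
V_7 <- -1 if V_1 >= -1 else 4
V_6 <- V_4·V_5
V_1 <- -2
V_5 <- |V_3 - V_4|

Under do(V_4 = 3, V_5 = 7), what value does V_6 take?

The joint intervention fixes V_4 = 3, V_5 = 7, removing each variable's own equation.
V_6 = V_4·V_5  [with V_4=3, V_5=7]  = 21

21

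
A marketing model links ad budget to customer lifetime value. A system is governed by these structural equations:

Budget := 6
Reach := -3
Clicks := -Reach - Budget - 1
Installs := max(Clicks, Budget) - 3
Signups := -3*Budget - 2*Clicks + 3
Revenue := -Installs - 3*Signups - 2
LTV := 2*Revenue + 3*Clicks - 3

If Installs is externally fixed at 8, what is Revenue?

11

Under do(Installs=8), the mechanism Installs := max(Clicks, Budget) - 3 is discarded; Installs is fixed at 8.
Clicks = -Reach - Budget - 1  [with Reach=-3, Budget=6]  = -4
Signups = -3*Budget - 2*Clicks + 3  [with Budget=6, Clicks=-4]  = -7
Revenue = -Installs - 3*Signups - 2  [with Installs=8, Signups=-7]  = 11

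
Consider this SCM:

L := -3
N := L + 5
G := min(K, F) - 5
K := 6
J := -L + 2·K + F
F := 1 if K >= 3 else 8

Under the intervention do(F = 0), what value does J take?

Intervening sets F = 0 and removes its equation (F := 1 if K >= 3 else 8).
J = -L + 2·K + F  [with L=-3, K=6, F=0]  = 15

15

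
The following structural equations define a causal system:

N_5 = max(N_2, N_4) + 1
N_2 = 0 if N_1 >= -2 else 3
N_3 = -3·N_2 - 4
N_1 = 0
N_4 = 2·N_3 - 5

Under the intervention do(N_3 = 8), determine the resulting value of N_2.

0

Under do(N_3=8), the mechanism N_3 = -3·N_2 - 4 is discarded; N_3 is fixed at 8.
Since N_2 is not a descendant of the intervened variable, it is unaffected.
N_2 = 0 if N_1 >= -2 else 3  [with N_1=0]  = 0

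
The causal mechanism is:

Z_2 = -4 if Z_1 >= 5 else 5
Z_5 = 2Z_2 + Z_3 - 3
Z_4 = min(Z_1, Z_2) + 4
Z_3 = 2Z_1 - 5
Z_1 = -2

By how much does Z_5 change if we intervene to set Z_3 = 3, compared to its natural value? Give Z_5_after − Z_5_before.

12

do(Z_3=3) replaces the equation Z_3 = 2Z_1 - 5 with the constant Z_3 = 3.
Z_2 = -4 if Z_1 >= 5 else 5  [with Z_1=-2]  = 5
Z_5 = 2Z_2 + Z_3 - 3  [with Z_2=5, Z_3=3]  = 10
Without intervention: Z_2 = -4 if Z_1 >= 5 else 5  [with Z_1=-2]  = 5; Z_3 = 2Z_1 - 5  [with Z_1=-2]  = -9; Z_5 = 2Z_2 + Z_3 - 3  [with Z_2=5, Z_3=-9]  = -2.
Change = 10 − (-2) = 12.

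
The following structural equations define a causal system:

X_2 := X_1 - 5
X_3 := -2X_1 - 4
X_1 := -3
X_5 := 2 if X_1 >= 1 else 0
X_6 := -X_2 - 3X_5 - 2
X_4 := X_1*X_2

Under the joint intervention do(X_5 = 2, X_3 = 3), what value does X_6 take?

0

The joint intervention fixes X_5 = 2, X_3 = 3, removing each variable's own equation.
X_2 = X_1 - 5  [with X_1=-3]  = -8
X_6 = -X_2 - 3X_5 - 2  [with X_2=-8, X_5=2]  = 0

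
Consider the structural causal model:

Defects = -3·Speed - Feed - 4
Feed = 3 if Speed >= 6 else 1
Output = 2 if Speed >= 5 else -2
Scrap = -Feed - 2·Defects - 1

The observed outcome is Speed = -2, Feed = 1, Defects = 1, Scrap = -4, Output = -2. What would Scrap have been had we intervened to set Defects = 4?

-10

The intervention breaks the incoming arrows to Defects: Defects = -3·Speed - Feed - 4 no longer applies, and Defects = 4.
Feed = 3 if Speed >= 6 else 1  [with Speed=-2]  = 1
Scrap = -Feed - 2·Defects - 1  [with Feed=1, Defects=4]  = -10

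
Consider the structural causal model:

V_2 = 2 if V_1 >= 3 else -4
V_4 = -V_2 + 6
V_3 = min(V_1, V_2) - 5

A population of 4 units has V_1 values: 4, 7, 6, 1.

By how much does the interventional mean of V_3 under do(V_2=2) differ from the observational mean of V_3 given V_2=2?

The intervention sets V_2=2 in all 4 units regardless of V_1. Recomputing V_3 per unit gives -3, -3, -3, -4; average -3.25.
E[V_3|V_2=2] averages over only the 3 units with V_2=2 (V_1 = 4, 7, 6): V_3 = -3, -3, -3, mean -3.
Difference = -3.25 − (-3) = -0.25.

-0.25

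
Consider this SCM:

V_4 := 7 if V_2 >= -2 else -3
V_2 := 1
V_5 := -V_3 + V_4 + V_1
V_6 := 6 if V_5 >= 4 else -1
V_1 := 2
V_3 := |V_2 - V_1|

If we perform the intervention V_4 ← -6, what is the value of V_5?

-5

Intervening sets V_4 = -6 and removes its equation (V_4 := 7 if V_2 >= -2 else -3).
V_3 = |V_2 - V_1|  [with V_2=1, V_1=2]  = 1
V_5 = -V_3 + V_4 + V_1  [with V_3=1, V_4=-6, V_1=2]  = -5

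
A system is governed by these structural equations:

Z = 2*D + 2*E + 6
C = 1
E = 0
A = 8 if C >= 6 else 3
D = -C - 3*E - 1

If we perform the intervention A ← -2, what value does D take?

do(A=-2) replaces the equation A = 8 if C >= 6 else 3 with the constant A = -2.
D is not downstream of the intervention, so its value is determined by the original equations.
D = -C - 3*E - 1  [with C=1, E=0]  = -2

-2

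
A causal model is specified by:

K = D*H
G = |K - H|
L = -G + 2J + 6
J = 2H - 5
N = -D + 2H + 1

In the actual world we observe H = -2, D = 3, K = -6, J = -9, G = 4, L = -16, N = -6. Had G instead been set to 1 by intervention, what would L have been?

-13

The intervention breaks the incoming arrows to G: G = |K - H| no longer applies, and G = 1.
J = 2H - 5  [with H=-2]  = -9
L = -G + 2J + 6  [with G=1, J=-9]  = -13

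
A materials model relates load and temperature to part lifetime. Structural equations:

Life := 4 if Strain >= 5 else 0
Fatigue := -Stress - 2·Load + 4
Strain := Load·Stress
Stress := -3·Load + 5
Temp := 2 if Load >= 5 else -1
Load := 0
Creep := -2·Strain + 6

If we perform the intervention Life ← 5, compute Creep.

The intervention breaks the incoming arrows to Life: Life := 4 if Strain >= 5 else 0 no longer applies, and Life = 5.
Creep is not downstream of the intervention, so its value is determined by the original equations.
Stress = -3·Load + 5  [with Load=0]  = 5
Strain = Load·Stress  [with Load=0, Stress=5]  = 0
Creep = -2·Strain + 6  [with Strain=0]  = 6

6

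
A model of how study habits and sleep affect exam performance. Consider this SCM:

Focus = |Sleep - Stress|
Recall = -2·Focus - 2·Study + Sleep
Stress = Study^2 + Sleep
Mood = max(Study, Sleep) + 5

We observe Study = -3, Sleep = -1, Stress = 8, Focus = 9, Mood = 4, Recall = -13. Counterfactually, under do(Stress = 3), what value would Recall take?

-3

The intervention breaks the incoming arrows to Stress: Stress = Study^2 + Sleep no longer applies, and Stress = 3.
Focus = |Sleep - Stress|  [with Sleep=-1, Stress=3]  = 4
Recall = -2·Focus - 2·Study + Sleep  [with Focus=4, Study=-3, Sleep=-1]  = -3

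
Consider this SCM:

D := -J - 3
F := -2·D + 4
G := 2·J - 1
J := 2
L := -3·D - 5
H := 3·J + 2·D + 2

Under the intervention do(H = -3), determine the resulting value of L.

Under do(H=-3), the mechanism H := 3·J + 2·D + 2 is discarded; H is fixed at -3.
Since L is not a descendant of the intervened variable, it is unaffected.
D = -J - 3  [with J=2]  = -5
L = -3·D - 5  [with D=-5]  = 10

10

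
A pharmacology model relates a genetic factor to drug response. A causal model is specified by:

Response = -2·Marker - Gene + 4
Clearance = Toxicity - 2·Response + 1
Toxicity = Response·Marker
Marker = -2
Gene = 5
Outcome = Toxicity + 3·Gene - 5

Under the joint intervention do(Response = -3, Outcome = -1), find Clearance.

13

The joint intervention fixes Response = -3, Outcome = -1, removing each variable's own equation.
Toxicity = Response·Marker  [with Response=-3, Marker=-2]  = 6
Clearance = Toxicity - 2·Response + 1  [with Toxicity=6, Response=-3]  = 13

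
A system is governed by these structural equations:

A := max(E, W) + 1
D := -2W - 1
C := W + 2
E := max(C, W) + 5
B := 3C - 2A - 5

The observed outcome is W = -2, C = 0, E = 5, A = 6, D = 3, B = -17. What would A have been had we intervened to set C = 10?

Under do(C=10), the mechanism C := W + 2 is discarded; C is fixed at 10.
E = max(C, W) + 5  [with C=10, W=-2]  = 15
A = max(E, W) + 1  [with E=15, W=-2]  = 16

16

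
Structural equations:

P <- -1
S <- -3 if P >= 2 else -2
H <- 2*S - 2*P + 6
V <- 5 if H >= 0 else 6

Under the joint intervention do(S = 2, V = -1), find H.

12

The joint intervention fixes S = 2, V = -1, removing each variable's own equation.
H = 2*S - 2*P + 6  [with S=2, P=-1]  = 12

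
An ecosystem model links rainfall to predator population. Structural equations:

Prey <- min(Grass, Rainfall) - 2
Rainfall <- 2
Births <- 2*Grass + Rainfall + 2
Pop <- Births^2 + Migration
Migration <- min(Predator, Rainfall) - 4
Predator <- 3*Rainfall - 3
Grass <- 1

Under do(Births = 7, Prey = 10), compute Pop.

The joint intervention fixes Births = 7, Prey = 10, removing each variable's own equation.
Predator = 3*Rainfall - 3  [with Rainfall=2]  = 3
Migration = min(Predator, Rainfall) - 4  [with Predator=3, Rainfall=2]  = -2
Pop = Births^2 + Migration  [with Births=7, Migration=-2]  = 47

47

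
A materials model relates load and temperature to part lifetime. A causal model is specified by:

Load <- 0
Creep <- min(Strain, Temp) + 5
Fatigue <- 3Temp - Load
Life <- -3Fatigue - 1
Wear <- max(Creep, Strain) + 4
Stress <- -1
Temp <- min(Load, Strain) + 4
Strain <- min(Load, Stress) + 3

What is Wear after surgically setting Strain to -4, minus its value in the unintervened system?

-6

The intervention breaks the incoming arrows to Strain: Strain <- min(Load, Stress) + 3 no longer applies, and Strain = -4.
Temp = min(Load, Strain) + 4  [with Load=0, Strain=-4]  = 0
Creep = min(Strain, Temp) + 5  [with Strain=-4, Temp=0]  = 1
Wear = max(Creep, Strain) + 4  [with Creep=1, Strain=-4]  = 5
Without intervention: Strain = min(Load, Stress) + 3  [with Load=0, Stress=-1]  = 2; Temp = min(Load, Strain) + 4  [with Load=0, Strain=2]  = 4; Creep = min(Strain, Temp) + 5  [with Strain=2, Temp=4]  = 7; Wear = max(Creep, Strain) + 4  [with Creep=7, Strain=2]  = 11.
Change = 5 − 11 = -6.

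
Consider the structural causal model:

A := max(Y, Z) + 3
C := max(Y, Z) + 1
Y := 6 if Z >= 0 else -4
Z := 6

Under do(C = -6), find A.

Under do(C=-6), the mechanism C := max(Y, Z) + 1 is discarded; C is fixed at -6.
Since A is not a descendant of the intervened variable, it is unaffected.
Y = 6 if Z >= 0 else -4  [with Z=6]  = 6
A = max(Y, Z) + 3  [with Y=6, Z=6]  = 9

9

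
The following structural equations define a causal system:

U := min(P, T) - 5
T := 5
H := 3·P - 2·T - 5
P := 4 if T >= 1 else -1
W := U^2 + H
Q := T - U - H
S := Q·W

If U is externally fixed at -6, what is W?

Intervening sets U = -6 and removes its equation (U := min(P, T) - 5).
P = 4 if T >= 1 else -1  [with T=5]  = 4
H = 3·P - 2·T - 5  [with P=4, T=5]  = -3
W = U^2 + H  [with U=-6, H=-3]  = 33

33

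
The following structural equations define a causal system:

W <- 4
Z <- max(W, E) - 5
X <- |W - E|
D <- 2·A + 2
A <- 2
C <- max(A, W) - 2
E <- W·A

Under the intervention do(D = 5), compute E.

Intervening sets D = 5 and removes its equation (D <- 2·A + 2).
E is not downstream of the intervention, so its value is determined by the original equations.
E = W·A  [with W=4, A=2]  = 8

8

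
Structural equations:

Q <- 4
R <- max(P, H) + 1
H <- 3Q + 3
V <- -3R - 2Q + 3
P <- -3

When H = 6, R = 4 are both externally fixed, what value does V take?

Setting H = 6, R = 4 by intervention discards those variables' equations.
V = -3R - 2Q + 3  [with R=4, Q=4]  = -17

-17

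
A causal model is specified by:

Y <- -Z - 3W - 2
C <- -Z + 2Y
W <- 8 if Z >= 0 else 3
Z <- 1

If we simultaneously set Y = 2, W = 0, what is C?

The joint intervention fixes Y = 2, W = 0, removing each variable's own equation.
C = -Z + 2Y  [with Z=1, Y=2]  = 3

3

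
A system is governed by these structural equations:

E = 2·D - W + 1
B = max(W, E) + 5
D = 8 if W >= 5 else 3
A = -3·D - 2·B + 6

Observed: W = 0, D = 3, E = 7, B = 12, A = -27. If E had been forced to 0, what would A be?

-13

do(E=0) replaces the equation E = 2·D - W + 1 with the constant E = 0.
D = 8 if W >= 5 else 3  [with W=0]  = 3
B = max(W, E) + 5  [with W=0, E=0]  = 5
A = -3·D - 2·B + 6  [with D=3, B=5]  = -13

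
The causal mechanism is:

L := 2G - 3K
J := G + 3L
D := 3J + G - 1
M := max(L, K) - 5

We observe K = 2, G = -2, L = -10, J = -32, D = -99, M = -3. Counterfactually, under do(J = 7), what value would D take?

18

Intervening sets J = 7 and removes its equation (J := G + 3L).
D = 3J + G - 1  [with J=7, G=-2]  = 18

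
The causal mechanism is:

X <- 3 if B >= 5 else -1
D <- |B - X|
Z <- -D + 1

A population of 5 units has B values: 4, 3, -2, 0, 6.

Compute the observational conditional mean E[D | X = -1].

2.75

E[D|X=-1] averages over only the 4 units with X=-1 (B = 4, 3, -2, 0): D = 5, 4, 1, 1, mean 2.75.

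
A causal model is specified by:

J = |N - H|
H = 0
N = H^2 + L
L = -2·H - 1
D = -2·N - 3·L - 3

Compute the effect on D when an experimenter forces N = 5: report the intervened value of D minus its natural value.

-12

do(N=5) replaces the equation N = H^2 + L with the constant N = 5.
L = -2·H - 1  [with H=0]  = -1
D = -2·N - 3·L - 3  [with N=5, L=-1]  = -10
Without intervention: L = -2·H - 1  [with H=0]  = -1; N = H^2 + L  [with H=0, L=-1]  = -1; D = -2·N - 3·L - 3  [with N=-1, L=-1]  = 2.
Change = -10 − 2 = -12.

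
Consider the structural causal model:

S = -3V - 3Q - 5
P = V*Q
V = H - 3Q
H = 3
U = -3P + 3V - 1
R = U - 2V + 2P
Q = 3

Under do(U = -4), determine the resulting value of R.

Intervening sets U = -4 and removes its equation (U = -3P + 3V - 1).
V = H - 3Q  [with H=3, Q=3]  = -6
P = V*Q  [with V=-6, Q=3]  = -18
R = U - 2V + 2P  [with U=-4, V=-6, P=-18]  = -28

-28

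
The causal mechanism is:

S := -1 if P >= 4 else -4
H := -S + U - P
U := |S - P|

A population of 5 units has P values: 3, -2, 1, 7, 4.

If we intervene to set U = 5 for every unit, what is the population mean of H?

Under do(U=5), U's equation is replaced by U=5 for every unit. Per-unit H: 6, 11, 8, -1, 2. Mean = 5.2.

5.2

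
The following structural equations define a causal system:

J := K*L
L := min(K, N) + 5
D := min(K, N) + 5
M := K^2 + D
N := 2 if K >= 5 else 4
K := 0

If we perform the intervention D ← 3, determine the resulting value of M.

3

The intervention breaks the incoming arrows to D: D := min(K, N) + 5 no longer applies, and D = 3.
M = K^2 + D  [with K=0, D=3]  = 3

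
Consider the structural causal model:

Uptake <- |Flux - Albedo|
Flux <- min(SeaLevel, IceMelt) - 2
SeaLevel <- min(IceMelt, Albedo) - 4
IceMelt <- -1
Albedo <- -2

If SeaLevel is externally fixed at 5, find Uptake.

do(SeaLevel=5) replaces the equation SeaLevel <- min(IceMelt, Albedo) - 4 with the constant SeaLevel = 5.
Flux = min(SeaLevel, IceMelt) - 2  [with SeaLevel=5, IceMelt=-1]  = -3
Uptake = |Flux - Albedo|  [with Flux=-3, Albedo=-2]  = 1

1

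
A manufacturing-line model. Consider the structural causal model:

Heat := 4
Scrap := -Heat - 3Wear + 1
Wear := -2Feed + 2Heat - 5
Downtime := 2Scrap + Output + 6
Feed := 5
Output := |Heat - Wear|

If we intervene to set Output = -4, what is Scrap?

18

The intervention breaks the incoming arrows to Output: Output := |Heat - Wear| no longer applies, and Output = -4.
Since Scrap is not a descendant of the intervened variable, it is unaffected.
Wear = -2Feed + 2Heat - 5  [with Feed=5, Heat=4]  = -7
Scrap = -Heat - 3Wear + 1  [with Heat=4, Wear=-7]  = 18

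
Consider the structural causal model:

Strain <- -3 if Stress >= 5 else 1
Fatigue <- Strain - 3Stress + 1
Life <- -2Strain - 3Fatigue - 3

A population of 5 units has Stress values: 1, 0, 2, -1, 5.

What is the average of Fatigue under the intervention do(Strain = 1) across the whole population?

Every unit gets Strain=1 under the intervention. Fatigue values become -1, 2, -4, 5, -13; E[Fatigue|do(Strain=1)] = -2.2.

-2.2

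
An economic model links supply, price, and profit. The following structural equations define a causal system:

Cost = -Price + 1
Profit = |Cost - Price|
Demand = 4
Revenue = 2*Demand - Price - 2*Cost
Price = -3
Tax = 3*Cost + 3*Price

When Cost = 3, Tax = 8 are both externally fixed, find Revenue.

5

The joint intervention fixes Cost = 3, Tax = 8, removing each variable's own equation.
Revenue = 2*Demand - Price - 2*Cost  [with Demand=4, Price=-3, Cost=3]  = 5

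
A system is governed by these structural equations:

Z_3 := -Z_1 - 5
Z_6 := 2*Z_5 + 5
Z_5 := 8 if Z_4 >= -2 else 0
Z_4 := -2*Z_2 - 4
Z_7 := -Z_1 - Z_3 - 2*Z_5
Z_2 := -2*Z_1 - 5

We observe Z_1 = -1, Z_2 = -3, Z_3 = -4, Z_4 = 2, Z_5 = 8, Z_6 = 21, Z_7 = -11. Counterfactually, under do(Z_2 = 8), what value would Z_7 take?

5

Under do(Z_2=8), the mechanism Z_2 := -2*Z_1 - 5 is discarded; Z_2 is fixed at 8.
Z_3 = -Z_1 - 5  [with Z_1=-1]  = -4
Z_4 = -2*Z_2 - 4  [with Z_2=8]  = -20
Z_5 = 8 if Z_4 >= -2 else 0  [with Z_4=-20]  = 0
Z_7 = -Z_1 - Z_3 - 2*Z_5  [with Z_1=-1, Z_3=-4, Z_5=0]  = 5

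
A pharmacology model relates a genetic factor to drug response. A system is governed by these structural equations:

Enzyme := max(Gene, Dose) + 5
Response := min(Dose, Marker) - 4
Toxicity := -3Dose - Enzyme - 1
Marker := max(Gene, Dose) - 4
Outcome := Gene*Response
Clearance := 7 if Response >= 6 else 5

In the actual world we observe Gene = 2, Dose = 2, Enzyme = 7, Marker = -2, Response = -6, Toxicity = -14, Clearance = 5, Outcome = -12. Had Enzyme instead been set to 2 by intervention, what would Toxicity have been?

-9

The intervention breaks the incoming arrows to Enzyme: Enzyme := max(Gene, Dose) + 5 no longer applies, and Enzyme = 2.
Toxicity = -3Dose - Enzyme - 1  [with Dose=2, Enzyme=2]  = -9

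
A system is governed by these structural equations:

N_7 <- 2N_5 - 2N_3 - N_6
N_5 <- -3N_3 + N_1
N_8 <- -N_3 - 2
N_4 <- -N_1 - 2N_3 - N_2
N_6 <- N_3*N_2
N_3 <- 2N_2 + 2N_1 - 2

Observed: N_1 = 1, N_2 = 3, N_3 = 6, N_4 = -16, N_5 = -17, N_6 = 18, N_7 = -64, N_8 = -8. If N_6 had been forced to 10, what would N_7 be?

-56

Intervening sets N_6 = 10 and removes its equation (N_6 <- N_3*N_2).
N_3 = 2N_2 + 2N_1 - 2  [with N_2=3, N_1=1]  = 6
N_5 = -3N_3 + N_1  [with N_3=6, N_1=1]  = -17
N_7 = 2N_5 - 2N_3 - N_6  [with N_5=-17, N_3=6, N_6=10]  = -56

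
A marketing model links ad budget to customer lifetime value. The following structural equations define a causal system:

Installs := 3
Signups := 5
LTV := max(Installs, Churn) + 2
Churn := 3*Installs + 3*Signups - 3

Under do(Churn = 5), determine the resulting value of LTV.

The intervention breaks the incoming arrows to Churn: Churn := 3*Installs + 3*Signups - 3 no longer applies, and Churn = 5.
LTV = max(Installs, Churn) + 2  [with Installs=3, Churn=5]  = 7

7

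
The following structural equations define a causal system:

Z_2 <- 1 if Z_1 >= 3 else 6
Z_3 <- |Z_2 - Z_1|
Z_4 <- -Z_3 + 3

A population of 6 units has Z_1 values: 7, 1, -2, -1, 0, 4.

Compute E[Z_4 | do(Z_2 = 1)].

0.5

do(Z_2=1) breaks Z_2's dependence on Z_1. With Z_2=1 fixed, Z_4 across the units is -3, 3, 0, 1, 2, 0, mean 0.5.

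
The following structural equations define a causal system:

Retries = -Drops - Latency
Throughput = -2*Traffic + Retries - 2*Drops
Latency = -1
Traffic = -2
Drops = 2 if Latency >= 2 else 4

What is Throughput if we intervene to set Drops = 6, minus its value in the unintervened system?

-6

do(Drops=6) replaces the equation Drops = 2 if Latency >= 2 else 4 with the constant Drops = 6.
Retries = -Drops - Latency  [with Drops=6, Latency=-1]  = -5
Throughput = -2*Traffic + Retries - 2*Drops  [with Traffic=-2, Retries=-5, Drops=6]  = -13
Without intervention: Drops = 2 if Latency >= 2 else 4  [with Latency=-1]  = 4; Retries = -Drops - Latency  [with Drops=4, Latency=-1]  = -3; Throughput = -2*Traffic + Retries - 2*Drops  [with Traffic=-2, Retries=-3, Drops=4]  = -7.
Change = -13 − (-7) = -6.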